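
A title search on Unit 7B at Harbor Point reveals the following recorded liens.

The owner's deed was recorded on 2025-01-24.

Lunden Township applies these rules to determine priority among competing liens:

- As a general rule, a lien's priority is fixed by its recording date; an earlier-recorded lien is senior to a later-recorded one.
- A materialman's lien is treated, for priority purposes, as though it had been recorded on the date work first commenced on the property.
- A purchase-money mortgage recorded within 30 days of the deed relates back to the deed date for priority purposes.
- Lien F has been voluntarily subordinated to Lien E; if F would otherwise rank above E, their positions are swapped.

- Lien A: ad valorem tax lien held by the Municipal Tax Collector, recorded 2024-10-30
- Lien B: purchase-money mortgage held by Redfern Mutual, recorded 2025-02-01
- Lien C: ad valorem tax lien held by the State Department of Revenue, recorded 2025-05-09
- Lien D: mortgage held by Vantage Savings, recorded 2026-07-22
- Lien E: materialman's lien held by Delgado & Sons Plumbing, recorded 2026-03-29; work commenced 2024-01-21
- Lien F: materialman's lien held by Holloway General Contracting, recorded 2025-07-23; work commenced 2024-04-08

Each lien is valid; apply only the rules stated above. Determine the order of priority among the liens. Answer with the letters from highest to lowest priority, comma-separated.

E, F, A, B, C, D

Effective dates after the stated exceptions: B's effective date is the deed date, 2025-01-24; E's effective date is 2024-01-21, when work began; F is treated as recorded 2024-04-08, the work-commencement date.
By effective date: E (2024-01-21), F (2024-04-08), A (2024-10-30), B (2025-01-24), C (2025-05-09), D (2026-07-22).
F is already junior to E, so the subordination agreement changes nothing.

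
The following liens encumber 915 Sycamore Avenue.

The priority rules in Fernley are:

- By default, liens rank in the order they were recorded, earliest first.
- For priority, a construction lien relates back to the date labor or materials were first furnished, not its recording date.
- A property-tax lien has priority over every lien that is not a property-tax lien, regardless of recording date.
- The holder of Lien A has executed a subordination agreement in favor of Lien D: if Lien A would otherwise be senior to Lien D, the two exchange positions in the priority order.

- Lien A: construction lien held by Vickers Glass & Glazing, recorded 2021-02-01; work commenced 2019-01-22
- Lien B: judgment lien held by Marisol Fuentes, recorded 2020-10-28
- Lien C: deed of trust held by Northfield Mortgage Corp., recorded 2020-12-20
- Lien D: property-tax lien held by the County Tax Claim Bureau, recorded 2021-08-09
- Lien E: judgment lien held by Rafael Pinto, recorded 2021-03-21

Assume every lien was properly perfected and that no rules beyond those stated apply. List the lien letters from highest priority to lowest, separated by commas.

Adjusting effective dates: A's effective date is 2019-01-22, when work began.
D is a property-tax lien and takes priority over every other lien.
The other liens, earliest effective date first: A (2019-01-22), B (2020-10-28), C (2020-12-20), E (2021-03-21).
A already ranks below D; the subordination has no effect.

D, A, B, C, E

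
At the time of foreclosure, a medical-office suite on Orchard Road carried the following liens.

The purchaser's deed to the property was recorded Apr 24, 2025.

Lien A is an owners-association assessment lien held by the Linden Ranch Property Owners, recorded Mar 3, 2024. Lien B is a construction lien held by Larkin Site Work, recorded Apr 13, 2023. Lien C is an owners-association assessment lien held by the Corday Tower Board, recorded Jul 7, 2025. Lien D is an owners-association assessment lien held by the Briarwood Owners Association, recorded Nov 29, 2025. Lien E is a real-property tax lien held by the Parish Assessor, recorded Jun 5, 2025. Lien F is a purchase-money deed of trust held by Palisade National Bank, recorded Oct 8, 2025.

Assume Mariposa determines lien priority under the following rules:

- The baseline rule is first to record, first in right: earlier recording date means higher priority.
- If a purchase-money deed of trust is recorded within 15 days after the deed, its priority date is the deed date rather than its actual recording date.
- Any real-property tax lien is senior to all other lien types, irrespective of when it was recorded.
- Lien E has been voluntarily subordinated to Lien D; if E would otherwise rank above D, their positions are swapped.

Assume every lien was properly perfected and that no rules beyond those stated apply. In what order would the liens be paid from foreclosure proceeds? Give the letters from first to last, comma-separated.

D, B, A, C, F, E

First, effective dates: F was recorded 167 days after the deed — beyond 15 days — so no relation-back applies.
E, as a real-property tax lien, has superpriority and ranks first.
The other liens, earliest effective date first: B (Apr 13, 2023), A (Mar 3, 2024), C (Jul 7, 2025), F (Oct 8, 2025), D (Nov 29, 2025).
Because E would otherwise rank above D, the subordination swaps them.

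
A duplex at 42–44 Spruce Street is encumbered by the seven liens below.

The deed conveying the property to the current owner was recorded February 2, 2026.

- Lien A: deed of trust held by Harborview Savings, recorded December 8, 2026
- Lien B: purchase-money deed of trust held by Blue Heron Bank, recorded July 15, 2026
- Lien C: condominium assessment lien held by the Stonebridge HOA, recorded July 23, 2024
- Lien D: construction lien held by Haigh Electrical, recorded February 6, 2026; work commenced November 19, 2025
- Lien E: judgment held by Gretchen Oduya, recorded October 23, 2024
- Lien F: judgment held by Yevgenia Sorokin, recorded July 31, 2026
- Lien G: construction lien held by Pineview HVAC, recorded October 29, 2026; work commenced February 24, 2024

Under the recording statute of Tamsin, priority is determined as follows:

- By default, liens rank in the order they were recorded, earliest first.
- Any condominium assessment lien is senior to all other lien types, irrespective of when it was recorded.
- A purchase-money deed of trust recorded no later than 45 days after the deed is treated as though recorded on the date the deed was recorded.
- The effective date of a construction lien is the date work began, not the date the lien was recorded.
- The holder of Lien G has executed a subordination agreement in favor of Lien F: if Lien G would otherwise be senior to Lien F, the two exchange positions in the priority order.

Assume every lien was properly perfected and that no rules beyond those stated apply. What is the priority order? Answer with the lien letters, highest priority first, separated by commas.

First, effective dates: B missed the 45-day window (163 days after the deed), so its recording date stands; D's effective date is November 19, 2025, when work began; G relates back to February 24, 2024 (work commenced).
C is a condominium assessment lien and takes priority over every other lien.
Among the remaining liens, by effective date: G (February 24, 2024), E (October 23, 2024), D (November 19, 2025), B (July 15, 2026), F (July 31, 2026), A (December 8, 2026).
G would otherwise be senior to F, so under the subordination agreement G and F exchange positions.

C, F, E, D, B, G, A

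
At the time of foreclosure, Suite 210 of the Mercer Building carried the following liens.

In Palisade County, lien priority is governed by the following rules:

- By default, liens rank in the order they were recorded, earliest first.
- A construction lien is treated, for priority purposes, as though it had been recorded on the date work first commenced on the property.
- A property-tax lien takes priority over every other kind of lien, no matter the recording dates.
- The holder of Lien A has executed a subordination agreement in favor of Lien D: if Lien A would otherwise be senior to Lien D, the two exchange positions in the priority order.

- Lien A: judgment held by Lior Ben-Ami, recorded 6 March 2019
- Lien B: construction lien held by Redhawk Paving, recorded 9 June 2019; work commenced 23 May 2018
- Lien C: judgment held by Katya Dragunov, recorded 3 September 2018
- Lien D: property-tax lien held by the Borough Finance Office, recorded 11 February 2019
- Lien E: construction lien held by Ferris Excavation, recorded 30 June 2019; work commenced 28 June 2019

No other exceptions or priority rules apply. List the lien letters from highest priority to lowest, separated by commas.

Adjusting effective dates: B is treated as recorded 23 May 2018, the work-commencement date; E's effective date is 28 June 2019, when work began.
As a property-tax lien, D is senior to every other lien.
Among the remaining liens, by effective date: B (23 May 2018), C (3 September 2018), A (6 March 2019), E (28 June 2019).
A already ranks below D; the subordination has no effect.

D, B, C, A, E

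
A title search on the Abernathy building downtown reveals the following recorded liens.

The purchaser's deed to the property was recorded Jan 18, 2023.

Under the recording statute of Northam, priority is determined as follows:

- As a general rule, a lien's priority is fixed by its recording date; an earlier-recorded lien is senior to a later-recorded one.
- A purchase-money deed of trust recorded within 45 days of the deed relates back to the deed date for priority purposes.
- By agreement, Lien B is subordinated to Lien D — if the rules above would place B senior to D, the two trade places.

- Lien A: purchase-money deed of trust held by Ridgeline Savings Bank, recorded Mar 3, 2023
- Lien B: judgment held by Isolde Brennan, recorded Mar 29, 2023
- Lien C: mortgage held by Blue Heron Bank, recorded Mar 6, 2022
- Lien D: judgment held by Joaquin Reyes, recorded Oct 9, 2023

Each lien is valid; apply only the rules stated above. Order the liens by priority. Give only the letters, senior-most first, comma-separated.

C, A, D, B

First, effective dates: A was recorded within the 45-day window, so its effective date is the deed date Jan 18, 2023.
By effective date: C (Mar 6, 2022), A (Jan 18, 2023), B (Mar 29, 2023), D (Oct 9, 2023).
B would otherwise be senior to D, so under the subordination agreement B and D exchange positions.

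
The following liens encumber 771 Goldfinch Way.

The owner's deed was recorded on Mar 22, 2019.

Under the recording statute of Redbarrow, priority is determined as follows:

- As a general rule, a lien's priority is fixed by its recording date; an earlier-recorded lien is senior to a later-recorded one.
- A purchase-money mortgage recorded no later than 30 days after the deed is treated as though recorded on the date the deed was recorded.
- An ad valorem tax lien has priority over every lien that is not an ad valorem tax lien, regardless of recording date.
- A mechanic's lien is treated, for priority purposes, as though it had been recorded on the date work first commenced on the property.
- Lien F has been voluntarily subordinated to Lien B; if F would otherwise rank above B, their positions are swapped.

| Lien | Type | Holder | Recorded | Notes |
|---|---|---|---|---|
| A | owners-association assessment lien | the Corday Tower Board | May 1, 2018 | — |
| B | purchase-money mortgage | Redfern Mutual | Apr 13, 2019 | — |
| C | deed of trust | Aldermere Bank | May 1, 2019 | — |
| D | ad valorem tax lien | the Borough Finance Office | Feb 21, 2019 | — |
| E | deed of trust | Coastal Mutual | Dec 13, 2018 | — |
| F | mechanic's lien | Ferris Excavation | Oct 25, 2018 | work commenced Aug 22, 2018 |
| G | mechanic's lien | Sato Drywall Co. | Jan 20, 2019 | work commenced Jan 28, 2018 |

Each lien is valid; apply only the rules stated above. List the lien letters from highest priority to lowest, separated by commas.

Effective dates after the stated exceptions: B's effective date is the deed date, Mar 22, 2019; F is treated as recorded Aug 22, 2018, the work-commencement date; G's effective date is Jan 28, 2018, when work began.
As an ad valorem tax lien, D is senior to every other lien.
Ordering the rest by effective date: G (Jan 28, 2018), A (May 1, 2018), F (Aug 22, 2018), E (Dec 13, 2018), B (Mar 22, 2019), C (May 1, 2019).
Because F would otherwise rank above B, the subordination swaps them.

D, G, A, B, E, F, C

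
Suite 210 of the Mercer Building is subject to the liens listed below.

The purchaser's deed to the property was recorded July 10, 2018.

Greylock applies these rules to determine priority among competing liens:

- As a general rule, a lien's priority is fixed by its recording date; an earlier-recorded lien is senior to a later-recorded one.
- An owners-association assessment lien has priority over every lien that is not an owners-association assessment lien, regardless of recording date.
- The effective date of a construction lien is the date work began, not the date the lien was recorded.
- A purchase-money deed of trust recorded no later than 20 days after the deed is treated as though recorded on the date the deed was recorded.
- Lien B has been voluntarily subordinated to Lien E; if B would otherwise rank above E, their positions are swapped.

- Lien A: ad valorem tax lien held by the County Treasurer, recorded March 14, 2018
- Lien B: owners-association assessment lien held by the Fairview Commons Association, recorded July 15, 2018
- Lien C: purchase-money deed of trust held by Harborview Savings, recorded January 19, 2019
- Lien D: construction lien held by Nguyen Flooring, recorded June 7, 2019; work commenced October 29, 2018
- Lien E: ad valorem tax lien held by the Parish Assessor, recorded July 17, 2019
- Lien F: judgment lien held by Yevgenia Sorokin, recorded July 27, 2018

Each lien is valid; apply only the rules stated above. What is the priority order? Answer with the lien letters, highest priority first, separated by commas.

E, A, F, D, C, B

Effective dates after the stated exceptions: C missed the 20-day window (193 days after the deed), so its recording date stands; D's effective date is October 29, 2018, when work began.
As an owners-association assessment lien, B is senior to every other lien.
Remaining liens by effective date: A (March 14, 2018), F (July 27, 2018), D (October 29, 2018), C (January 19, 2019), E (July 17, 2019).
The subordination applies — B was senior to E — so B and E swap.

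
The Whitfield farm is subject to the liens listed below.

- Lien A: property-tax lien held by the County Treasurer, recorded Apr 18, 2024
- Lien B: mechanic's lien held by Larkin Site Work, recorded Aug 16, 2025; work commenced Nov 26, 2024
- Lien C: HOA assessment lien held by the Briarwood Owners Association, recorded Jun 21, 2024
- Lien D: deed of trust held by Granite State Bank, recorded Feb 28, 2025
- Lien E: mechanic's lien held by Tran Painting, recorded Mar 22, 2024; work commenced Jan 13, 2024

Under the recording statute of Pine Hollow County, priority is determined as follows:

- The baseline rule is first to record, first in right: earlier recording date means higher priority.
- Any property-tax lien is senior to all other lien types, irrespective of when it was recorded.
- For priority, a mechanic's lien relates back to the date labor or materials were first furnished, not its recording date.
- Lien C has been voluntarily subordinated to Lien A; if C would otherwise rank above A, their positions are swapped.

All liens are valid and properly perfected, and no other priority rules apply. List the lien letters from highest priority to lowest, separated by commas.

Effective dates: B relates back to Nov 26, 2024 (work commenced); E is treated as recorded Jan 13, 2024, the work-commencement date.
A is a property-tax lien and takes priority over every other lien.
The other liens, earliest effective date first: E (Jan 13, 2024), C (Jun 21, 2024), B (Nov 26, 2024), D (Feb 28, 2025).
C is already junior to A, so the subordination agreement changes nothing.

A, E, C, B, D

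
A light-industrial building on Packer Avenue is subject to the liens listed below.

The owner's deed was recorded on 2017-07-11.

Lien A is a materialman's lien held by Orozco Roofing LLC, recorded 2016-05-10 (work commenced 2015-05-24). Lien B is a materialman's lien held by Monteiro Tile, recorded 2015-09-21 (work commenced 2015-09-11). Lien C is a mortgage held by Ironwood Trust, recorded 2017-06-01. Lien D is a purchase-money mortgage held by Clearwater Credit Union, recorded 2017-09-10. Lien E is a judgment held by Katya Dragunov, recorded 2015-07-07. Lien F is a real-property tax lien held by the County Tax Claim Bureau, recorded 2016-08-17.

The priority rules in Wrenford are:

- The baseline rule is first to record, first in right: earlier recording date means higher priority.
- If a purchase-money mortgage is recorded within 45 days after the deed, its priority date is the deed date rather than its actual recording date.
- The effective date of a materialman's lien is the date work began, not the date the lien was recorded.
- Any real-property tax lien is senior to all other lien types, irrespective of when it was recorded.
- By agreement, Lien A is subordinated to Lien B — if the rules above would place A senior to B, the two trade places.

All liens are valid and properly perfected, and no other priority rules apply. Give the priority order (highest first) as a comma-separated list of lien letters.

F, B, E, A, C, D

Effective dates after the stated exceptions: A is treated as recorded 2015-05-24, the work-commencement date; B is treated as recorded 2015-09-11, the work-commencement date; D was recorded 61 days after the deed, outside the 45-day window, so it keeps its recording date.
F, as a real-property tax lien, has superpriority and ranks first.
Ordering the rest by effective date: A (2015-05-24), E (2015-07-07), B (2015-09-11), C (2017-06-01), D (2017-09-10).
The subordination applies — A was senior to B — so A and B swap.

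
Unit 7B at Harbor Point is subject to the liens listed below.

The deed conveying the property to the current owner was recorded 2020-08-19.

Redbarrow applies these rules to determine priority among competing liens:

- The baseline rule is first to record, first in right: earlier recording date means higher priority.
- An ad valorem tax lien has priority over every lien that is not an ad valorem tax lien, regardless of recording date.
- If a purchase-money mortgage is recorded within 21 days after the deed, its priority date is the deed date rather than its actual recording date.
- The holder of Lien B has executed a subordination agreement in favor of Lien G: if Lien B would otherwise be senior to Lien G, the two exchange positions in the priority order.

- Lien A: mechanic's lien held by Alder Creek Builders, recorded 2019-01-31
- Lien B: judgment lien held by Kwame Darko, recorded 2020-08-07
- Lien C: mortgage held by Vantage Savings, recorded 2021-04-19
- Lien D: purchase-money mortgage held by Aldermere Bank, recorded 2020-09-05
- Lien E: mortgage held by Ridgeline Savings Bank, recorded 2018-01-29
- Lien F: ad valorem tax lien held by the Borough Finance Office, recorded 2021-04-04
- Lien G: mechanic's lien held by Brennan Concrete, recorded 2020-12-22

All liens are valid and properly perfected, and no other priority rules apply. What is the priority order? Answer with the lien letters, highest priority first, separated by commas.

F, E, A, G, D, B, C

Adjusting effective dates: D relates back to the deed date 2020-08-19.
F is an ad valorem tax lien and takes priority over every other lien.
Among the remaining liens, by effective date: E (2018-01-29), A (2019-01-31), B (2020-08-07), D (2020-08-19), G (2020-12-22), C (2021-04-19).
B is senior to G before the subordination, so the two trade places.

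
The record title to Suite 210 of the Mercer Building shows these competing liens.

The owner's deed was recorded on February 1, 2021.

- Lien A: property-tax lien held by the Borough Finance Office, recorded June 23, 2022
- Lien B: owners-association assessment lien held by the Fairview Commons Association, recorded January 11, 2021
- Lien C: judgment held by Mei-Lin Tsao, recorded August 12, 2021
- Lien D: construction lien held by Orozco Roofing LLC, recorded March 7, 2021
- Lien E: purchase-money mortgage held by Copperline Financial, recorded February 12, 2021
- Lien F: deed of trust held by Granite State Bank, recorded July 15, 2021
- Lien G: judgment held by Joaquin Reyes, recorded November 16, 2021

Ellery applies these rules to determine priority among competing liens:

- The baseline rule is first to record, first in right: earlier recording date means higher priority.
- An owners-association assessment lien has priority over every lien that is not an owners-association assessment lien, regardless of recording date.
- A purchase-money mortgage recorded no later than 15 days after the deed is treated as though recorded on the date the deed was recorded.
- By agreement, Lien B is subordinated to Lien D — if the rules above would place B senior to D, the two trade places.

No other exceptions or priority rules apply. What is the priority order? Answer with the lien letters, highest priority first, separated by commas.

Effective dates after the stated exceptions: E was recorded within the 15-day window, so its effective date is the deed date February 1, 2021.
B, as an owners-association assessment lien, has superpriority and ranks first.
Among the remaining liens, by effective date: E (February 1, 2021), D (March 7, 2021), F (July 15, 2021), C (August 12, 2021), G (November 16, 2021), A (June 23, 2022).
The subordination applies — B was senior to D — so B and D swap.

D, E, B, F, C, G, A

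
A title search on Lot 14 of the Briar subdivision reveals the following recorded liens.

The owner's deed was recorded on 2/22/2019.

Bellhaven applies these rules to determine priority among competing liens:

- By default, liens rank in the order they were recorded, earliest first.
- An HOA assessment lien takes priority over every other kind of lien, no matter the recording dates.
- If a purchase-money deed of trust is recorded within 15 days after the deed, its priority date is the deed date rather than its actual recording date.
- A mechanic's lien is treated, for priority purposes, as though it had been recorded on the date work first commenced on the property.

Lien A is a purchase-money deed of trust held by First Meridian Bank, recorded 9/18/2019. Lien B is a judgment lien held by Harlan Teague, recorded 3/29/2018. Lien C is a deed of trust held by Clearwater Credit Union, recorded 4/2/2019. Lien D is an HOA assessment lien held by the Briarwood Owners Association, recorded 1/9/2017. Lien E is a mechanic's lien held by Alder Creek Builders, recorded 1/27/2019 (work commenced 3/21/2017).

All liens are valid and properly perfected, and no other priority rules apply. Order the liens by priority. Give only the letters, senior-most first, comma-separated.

D, E, B, C, A

Effective dates after the stated exceptions: A missed the 15-day window (208 days after the deed), so its recording date stands; E is treated as recorded 3/21/2017, the work-commencement date.
D is an HOA assessment lien and takes priority over every other lien.
Remaining liens by effective date: E (3/21/2017), B (3/29/2018), C (4/2/2019), A (9/18/2019).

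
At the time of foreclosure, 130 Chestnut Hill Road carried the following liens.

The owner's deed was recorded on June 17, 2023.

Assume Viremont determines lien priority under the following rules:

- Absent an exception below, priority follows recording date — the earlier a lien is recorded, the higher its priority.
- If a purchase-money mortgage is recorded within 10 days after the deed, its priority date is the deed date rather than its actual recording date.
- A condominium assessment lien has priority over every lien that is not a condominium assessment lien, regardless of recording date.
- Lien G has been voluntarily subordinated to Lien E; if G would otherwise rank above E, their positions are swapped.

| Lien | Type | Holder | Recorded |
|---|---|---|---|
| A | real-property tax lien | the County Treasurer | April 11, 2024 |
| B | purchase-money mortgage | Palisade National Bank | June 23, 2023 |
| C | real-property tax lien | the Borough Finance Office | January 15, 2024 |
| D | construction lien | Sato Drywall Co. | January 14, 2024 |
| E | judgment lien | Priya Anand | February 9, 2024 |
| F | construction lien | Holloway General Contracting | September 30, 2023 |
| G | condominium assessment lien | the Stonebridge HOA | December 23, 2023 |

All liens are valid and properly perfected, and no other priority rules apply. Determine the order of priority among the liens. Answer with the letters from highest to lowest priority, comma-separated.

First, effective dates: B relates back to the deed date June 17, 2023.
G is a condominium assessment lien, so it outranks all other liens regardless of date.
Ordering the rest by effective date: B (June 17, 2023), F (September 30, 2023), D (January 14, 2024), C (January 15, 2024), E (February 9, 2024), A (April 11, 2024).
G would otherwise be senior to E, so under the subordination agreement G and E exchange positions.

E, B, F, D, C, G, A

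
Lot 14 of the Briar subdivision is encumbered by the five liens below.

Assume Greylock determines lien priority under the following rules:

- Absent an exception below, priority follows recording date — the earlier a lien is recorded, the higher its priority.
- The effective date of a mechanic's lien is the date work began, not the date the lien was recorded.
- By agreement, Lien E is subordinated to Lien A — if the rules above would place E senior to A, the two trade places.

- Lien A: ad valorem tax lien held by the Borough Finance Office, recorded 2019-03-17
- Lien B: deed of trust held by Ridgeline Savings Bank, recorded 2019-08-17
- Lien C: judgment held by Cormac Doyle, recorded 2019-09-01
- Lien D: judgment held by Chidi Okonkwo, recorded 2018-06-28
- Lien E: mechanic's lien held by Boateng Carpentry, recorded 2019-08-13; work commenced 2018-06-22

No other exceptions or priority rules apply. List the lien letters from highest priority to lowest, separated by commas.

Adjusting effective dates: E is treated as recorded 2018-06-22, the work-commencement date.
By effective date, earliest first: E (2018-06-22), D (2018-06-28), A (2019-03-17), B (2019-08-17), C (2019-09-01).
E would otherwise be senior to A, so under the subordination agreement E and A exchange positions.

A, D, E, B, C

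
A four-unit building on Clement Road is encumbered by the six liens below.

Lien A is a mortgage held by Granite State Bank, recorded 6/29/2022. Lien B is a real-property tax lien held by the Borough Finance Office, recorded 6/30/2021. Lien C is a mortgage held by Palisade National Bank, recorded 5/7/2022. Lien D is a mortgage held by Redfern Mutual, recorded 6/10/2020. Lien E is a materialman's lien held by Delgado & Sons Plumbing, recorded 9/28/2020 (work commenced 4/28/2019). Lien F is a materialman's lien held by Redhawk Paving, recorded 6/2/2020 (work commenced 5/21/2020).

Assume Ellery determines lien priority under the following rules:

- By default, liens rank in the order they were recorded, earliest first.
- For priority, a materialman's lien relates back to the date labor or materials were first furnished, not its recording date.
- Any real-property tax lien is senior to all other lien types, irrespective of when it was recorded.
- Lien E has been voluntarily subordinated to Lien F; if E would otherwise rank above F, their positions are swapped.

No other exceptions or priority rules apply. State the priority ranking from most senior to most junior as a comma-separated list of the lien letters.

B, F, E, D, C, A

First, effective dates: E is treated as recorded 4/28/2019, the work-commencement date; F is treated as recorded 5/21/2020, the work-commencement date.
B is a real-property tax lien and takes priority over every other lien.
Remaining liens by effective date: E (4/28/2019), F (5/21/2020), D (6/10/2020), C (5/7/2022), A (6/29/2022).
E would otherwise be senior to F, so under the subordination agreement E and F exchange positions.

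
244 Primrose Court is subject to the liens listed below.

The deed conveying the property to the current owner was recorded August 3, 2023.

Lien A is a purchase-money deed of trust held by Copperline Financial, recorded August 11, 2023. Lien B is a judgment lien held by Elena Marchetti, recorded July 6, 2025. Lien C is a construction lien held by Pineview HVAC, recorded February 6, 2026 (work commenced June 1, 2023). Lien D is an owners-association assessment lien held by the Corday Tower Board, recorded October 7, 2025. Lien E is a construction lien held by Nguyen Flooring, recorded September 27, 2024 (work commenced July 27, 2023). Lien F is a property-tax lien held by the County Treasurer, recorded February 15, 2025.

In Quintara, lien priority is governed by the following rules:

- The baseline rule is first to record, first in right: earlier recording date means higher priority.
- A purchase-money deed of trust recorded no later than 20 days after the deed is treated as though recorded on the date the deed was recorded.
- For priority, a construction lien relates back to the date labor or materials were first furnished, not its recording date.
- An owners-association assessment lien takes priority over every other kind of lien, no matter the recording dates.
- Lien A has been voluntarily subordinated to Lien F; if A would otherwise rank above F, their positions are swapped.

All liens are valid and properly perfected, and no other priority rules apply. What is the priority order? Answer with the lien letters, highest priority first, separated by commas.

D, C, E, F, A, B

Effective dates after the stated exceptions: A relates back to the deed date August 3, 2023; C is treated as recorded June 1, 2023, the work-commencement date; E's effective date is July 27, 2023, when work began.
As an owners-association assessment lien, D is senior to every other lien.
Ordering the rest by effective date: C (June 1, 2023), E (July 27, 2023), A (August 3, 2023), F (February 15, 2025), B (July 6, 2025).
Because A would otherwise rank above F, the subordination swaps them.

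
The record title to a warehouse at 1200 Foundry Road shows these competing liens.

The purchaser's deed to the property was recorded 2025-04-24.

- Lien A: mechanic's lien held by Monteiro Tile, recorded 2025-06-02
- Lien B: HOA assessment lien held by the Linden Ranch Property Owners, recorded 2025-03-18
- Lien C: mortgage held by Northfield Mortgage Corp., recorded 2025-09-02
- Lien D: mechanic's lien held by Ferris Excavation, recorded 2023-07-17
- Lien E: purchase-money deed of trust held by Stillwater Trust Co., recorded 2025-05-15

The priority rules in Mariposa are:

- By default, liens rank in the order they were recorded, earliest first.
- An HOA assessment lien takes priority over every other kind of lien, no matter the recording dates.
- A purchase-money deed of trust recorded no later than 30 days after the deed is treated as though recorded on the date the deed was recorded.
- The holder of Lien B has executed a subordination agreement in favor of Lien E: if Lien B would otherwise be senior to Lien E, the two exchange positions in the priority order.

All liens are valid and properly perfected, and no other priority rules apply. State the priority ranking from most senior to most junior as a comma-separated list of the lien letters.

E, D, B, A, C

Effective dates: E relates back to the deed date 2025-04-24.
B, as an HOA assessment lien, has superpriority and ranks first.
Among the remaining liens, by effective date: D (2023-07-17), E (2025-04-24), A (2025-06-02), C (2025-09-02).
B is senior to E before the subordination, so the two trade places.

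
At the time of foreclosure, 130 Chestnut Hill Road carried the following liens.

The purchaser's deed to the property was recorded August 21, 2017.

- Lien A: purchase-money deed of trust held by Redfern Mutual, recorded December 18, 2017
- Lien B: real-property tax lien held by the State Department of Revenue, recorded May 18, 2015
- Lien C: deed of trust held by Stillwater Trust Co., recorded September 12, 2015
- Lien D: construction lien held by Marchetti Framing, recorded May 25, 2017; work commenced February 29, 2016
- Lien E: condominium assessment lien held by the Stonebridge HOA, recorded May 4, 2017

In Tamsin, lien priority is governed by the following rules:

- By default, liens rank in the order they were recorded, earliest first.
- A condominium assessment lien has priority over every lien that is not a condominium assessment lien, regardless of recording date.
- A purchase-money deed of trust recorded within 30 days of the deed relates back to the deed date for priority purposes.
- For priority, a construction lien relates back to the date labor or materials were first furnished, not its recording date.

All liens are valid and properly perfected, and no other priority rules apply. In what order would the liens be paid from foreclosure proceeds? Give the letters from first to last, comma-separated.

First, effective dates: A was recorded 119 days after the deed, outside the 30-day window, so it keeps its recording date; D's effective date is February 29, 2016, when work began.
As a condominium assessment lien, E is senior to every other lien.
Among the remaining liens, by effective date: B (May 18, 2015), C (September 12, 2015), D (February 29, 2016), A (December 18, 2017).

E, B, C, D, A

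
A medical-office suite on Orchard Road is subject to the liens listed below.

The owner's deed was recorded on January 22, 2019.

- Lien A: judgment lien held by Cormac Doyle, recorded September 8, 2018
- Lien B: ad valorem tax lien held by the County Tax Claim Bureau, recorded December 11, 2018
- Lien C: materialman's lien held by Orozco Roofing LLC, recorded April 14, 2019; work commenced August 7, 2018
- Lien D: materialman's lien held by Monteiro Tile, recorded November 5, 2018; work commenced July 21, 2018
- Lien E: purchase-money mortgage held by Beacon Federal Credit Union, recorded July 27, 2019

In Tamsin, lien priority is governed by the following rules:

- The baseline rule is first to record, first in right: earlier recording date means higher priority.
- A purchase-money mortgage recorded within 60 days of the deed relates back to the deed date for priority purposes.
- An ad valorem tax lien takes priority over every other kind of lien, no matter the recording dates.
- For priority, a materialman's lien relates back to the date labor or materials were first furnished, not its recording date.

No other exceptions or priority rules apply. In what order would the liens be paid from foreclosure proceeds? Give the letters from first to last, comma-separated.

Adjusting effective dates: C's effective date is August 7, 2018, when work began; D relates back to July 21, 2018 (work commenced); E missed the 60-day window (186 days after the deed), so its recording date stands.
B, as an ad valorem tax lien, has superpriority and ranks first.
Ordering the rest by effective date: D (July 21, 2018), C (August 7, 2018), A (September 8, 2018), E (July 27, 2019).

B, D, C, A, E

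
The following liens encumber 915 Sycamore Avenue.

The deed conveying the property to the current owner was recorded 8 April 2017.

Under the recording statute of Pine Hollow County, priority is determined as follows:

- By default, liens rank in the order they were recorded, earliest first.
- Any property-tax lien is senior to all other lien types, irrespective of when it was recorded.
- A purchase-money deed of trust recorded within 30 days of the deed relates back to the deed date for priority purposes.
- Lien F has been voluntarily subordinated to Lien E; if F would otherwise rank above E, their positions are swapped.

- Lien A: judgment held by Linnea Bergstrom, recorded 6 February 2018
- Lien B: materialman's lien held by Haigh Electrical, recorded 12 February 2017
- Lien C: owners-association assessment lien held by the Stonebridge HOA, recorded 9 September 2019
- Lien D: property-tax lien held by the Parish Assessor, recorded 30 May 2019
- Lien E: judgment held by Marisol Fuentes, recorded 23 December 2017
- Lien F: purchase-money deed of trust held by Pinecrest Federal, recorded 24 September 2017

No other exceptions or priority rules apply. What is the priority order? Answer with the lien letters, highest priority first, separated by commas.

D, B, E, F, A, C

Effective dates after the stated exceptions: F was recorded 169 days after the deed — beyond 30 days — so no relation-back applies.
D is a property-tax lien, so it outranks all other liens regardless of date.
Ordering the rest by effective date: B (12 February 2017), F (24 September 2017), E (23 December 2017), A (6 February 2018), C (9 September 2019).
F is senior to E before the subordination, so the two trade places.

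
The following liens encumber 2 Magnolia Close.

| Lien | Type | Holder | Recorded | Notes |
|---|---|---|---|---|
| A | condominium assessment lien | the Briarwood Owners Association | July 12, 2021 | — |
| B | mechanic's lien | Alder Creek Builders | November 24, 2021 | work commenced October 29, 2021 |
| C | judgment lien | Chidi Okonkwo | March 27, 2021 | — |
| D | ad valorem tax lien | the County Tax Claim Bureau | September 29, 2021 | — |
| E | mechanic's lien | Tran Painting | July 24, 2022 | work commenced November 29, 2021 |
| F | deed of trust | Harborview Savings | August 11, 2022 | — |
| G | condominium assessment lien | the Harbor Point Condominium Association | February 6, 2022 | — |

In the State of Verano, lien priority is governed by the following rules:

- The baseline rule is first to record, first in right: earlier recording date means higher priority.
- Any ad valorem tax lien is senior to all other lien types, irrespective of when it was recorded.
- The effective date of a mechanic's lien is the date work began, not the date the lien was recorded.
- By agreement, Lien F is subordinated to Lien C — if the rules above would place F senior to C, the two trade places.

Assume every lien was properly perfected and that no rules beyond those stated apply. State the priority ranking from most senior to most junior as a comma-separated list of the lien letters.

D, C, A, B, E, G, F

Adjusting effective dates: B relates back to October 29, 2021 (work commenced); E relates back to November 29, 2021 (work commenced).
D is an ad valorem tax lien and takes priority over every other lien.
The other liens, earliest effective date first: C (March 27, 2021), A (July 12, 2021), B (October 29, 2021), E (November 29, 2021), G (February 6, 2022), F (August 11, 2022).
F is already junior to C, so the subordination agreement changes nothing.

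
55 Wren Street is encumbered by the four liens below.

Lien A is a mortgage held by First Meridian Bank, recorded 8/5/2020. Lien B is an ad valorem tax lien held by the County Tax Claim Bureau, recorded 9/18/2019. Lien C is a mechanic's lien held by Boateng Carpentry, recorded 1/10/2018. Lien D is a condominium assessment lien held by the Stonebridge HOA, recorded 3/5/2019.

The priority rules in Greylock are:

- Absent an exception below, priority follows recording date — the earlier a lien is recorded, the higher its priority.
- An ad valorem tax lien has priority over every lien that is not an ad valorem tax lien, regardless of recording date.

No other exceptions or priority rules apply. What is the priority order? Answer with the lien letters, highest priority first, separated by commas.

B, as an ad valorem tax lien, has superpriority and ranks first.
Remaining liens by effective date: C (1/10/2018), D (3/5/2019), A (8/5/2020).

B, C, D, A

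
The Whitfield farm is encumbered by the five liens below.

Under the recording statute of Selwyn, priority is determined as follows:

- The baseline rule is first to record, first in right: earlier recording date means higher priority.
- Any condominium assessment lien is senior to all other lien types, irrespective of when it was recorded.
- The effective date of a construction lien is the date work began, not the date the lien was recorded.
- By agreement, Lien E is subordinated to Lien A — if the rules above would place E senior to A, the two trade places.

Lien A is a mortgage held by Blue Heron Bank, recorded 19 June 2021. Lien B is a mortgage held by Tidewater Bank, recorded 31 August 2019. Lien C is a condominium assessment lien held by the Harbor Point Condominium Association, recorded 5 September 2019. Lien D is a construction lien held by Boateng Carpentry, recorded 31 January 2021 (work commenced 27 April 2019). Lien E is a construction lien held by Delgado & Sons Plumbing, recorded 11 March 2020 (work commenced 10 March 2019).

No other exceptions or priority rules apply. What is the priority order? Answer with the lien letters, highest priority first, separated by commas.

C, A, D, B, E

Effective dates after the stated exceptions: D is treated as recorded 27 April 2019, the work-commencement date; E relates back to 10 March 2019 (work commenced).
C, as a condominium assessment lien, has superpriority and ranks first.
The other liens, earliest effective date first: E (10 March 2019), D (27 April 2019), B (31 August 2019), A (19 June 2021).
E would otherwise be senior to A, so under the subordination agreement E and A exchange positions.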